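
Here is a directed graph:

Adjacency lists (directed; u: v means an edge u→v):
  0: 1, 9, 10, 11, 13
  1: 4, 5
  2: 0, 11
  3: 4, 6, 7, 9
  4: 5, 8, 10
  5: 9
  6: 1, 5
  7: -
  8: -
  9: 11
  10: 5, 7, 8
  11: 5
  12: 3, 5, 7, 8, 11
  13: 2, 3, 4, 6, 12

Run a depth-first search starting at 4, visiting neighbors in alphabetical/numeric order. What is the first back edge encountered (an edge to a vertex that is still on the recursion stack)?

DFS from 4 (visiting neighbors in alphabetical/numeric order); mark gray on enter, black on exit:
4 gray
  5 gray
    9 gray
      11 gray
        11→5: 5 is gray → back edge
First back edge: 11 → 5.

11→5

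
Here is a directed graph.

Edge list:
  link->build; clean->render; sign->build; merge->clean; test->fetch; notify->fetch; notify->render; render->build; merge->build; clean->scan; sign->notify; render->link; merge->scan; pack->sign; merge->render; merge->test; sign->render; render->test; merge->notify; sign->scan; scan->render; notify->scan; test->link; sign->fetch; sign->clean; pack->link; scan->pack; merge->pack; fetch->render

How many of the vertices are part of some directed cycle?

A vertex is on a directed cycle iff it belongs to a strongly connected component of size ≥ 2 (or has a self-loop).
The vertices on cycles are {pack, scan, sign, test, clean, fetch, notify, render} — 8 in total.

8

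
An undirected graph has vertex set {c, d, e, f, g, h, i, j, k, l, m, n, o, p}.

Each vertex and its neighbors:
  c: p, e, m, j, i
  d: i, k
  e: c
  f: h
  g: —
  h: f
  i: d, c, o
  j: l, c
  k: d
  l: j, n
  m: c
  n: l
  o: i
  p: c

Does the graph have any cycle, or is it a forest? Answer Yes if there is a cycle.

No

DFS, tracking each vertex's parent; an edge to a visited non-parent vertex closes a cycle.
Start from k:
visit k (parent –)
  visit d (parent k)
    visit i (parent d)
      i–d: parent, skip
      visit c (parent i)
        visit p (parent c)
          p–c: parent, skip
        visit e (parent c)
          e–c: parent, skip
        visit m (parent c)
          m–c: parent, skip
        visit j (parent c)
          visit l (parent j)
            l–j: parent, skip
            visit n (parent l)
              n–l: parent, skip
          j–c: parent, skip
        c–i: parent, skip
      visit o (parent i)
        o–i: parent, skip
    d–k: parent, skip
visit f (parent –)
  visit h (parent f)
    h–f: parent, skip
visit g (parent –)
No non-parent visited neighbor found — the graph is a forest.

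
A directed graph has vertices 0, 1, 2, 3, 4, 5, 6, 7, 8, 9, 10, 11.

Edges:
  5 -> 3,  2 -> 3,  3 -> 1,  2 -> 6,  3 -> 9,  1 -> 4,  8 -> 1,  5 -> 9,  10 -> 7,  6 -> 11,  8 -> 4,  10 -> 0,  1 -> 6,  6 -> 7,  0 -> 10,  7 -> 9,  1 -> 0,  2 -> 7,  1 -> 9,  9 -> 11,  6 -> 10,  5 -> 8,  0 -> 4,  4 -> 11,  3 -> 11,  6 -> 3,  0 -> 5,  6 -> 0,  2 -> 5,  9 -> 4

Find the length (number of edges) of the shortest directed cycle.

2

For each vertex v, BFS finds the shortest path from v back to v.
The shortest such closed walk is 10 → 0 → 10, length 2.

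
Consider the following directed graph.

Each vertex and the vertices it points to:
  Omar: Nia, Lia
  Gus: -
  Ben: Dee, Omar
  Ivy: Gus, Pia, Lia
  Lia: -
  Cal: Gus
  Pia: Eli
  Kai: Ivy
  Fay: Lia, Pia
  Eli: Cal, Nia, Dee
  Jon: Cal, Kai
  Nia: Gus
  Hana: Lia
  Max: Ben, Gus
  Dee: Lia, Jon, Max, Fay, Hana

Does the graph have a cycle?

DFS with white/gray/black marking, starting from Lia:
Lia gray
Lia black
Omar gray
  Nia gray
    Gus gray
    Gus black
  Nia black
  Omar→Lia: Lia black — skip
Omar black
Ben gray
  Dee gray
    Dee→Lia: Lia black — skip
    Jon gray
      Cal gray
        Cal→Gus: Gus black — skip
      Cal black
      Kai gray
        Ivy gray
          Ivy→Gus: Gus black — skip
          Pia gray
            Eli gray
              Eli→Cal: Cal black — skip
              Eli→Nia: Nia black — skip
              Eli→Dee: Dee is gray → back edge
Back edge found, so a cycle exists: Dee → Jon → Kai → Ivy → Pia → Eli → Dee.

Yes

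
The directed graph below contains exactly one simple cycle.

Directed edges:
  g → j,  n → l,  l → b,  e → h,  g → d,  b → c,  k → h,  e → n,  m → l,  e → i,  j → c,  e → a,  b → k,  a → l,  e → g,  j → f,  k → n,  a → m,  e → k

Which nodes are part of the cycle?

b, k, l, n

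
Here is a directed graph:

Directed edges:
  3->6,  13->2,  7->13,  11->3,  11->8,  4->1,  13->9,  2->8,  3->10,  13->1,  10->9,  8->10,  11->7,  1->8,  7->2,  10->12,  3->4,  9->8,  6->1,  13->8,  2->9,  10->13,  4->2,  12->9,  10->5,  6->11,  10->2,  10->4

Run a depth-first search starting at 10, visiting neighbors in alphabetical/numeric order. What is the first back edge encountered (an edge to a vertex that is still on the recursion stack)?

DFS from 10 (visiting neighbors in alphabetical/numeric order); mark gray on enter, black on exit:
10 gray
  2 gray
    8 gray
      8→10: 10 is gray → back edge
First back edge: 8 → 10.

8→10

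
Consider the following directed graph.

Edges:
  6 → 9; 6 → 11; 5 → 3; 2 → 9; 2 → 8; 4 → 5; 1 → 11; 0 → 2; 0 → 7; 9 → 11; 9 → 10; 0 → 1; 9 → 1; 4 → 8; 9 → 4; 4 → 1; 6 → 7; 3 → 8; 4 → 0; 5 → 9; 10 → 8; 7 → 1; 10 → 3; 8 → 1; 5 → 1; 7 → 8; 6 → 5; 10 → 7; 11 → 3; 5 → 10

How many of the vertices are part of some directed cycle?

9

A vertex is on a directed cycle iff it belongs to a strongly connected component of size ≥ 2 (or has a self-loop).
The vertices on cycles are {0, 1, 2, 3, 4, 5, 8, 9, 11} — 9 in total.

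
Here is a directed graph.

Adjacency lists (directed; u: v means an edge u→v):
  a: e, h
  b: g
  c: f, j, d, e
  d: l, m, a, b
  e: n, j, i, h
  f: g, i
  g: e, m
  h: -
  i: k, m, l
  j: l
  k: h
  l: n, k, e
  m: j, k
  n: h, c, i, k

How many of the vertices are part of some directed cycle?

12

A vertex is on a directed cycle iff it belongs to a strongly connected component of size ≥ 2 (or has a self-loop).
The vertices on cycles are {a, b, c, d, e, f, g, i, j, l, m, n} — 12 in total.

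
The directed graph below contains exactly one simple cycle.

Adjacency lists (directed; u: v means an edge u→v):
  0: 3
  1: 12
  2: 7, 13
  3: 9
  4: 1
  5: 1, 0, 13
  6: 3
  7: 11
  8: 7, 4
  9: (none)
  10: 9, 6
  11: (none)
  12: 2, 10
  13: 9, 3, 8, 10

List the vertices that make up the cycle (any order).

1, 2, 4, 8, 12, 13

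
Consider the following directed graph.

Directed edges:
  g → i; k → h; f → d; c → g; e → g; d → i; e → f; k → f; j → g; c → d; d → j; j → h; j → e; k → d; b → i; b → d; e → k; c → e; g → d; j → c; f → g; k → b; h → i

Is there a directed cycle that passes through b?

Yes

b is on a cycle iff b can reach itself via ≥1 edge.
b → d → j → e → k → b — yes.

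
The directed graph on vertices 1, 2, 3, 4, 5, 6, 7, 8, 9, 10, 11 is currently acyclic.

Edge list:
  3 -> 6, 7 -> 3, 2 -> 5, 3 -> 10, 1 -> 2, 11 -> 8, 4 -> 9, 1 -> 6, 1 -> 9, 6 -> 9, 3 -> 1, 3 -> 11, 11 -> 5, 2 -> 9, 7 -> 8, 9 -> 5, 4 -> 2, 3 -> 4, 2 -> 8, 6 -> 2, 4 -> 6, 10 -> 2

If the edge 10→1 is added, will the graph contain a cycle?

No

Adding 10→1 creates a cycle iff 1 can already reach 10.
Explore from 1: no path reaches 10. The graph stays acyclic.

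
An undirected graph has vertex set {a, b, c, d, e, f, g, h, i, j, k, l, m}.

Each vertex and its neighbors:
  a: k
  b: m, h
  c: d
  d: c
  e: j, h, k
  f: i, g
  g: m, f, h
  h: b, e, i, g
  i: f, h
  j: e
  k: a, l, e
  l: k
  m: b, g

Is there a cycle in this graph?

Yes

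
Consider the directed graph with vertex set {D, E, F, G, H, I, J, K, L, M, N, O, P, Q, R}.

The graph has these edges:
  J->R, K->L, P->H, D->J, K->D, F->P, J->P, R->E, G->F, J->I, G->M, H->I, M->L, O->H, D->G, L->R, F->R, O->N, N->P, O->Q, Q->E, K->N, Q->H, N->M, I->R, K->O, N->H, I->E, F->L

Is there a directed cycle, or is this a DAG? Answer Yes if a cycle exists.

No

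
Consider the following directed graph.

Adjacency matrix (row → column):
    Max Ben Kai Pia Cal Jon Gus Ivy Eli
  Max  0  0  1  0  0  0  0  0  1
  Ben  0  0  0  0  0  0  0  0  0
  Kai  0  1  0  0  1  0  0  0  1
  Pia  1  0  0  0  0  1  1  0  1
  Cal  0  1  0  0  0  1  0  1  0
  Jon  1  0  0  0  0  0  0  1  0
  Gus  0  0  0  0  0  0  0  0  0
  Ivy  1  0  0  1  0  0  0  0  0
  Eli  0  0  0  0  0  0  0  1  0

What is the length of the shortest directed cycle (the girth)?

For each vertex v, BFS finds the shortest path from v back to v.
The shortest such closed walk is Pia → Jon → Ivy → Pia, length 3.

3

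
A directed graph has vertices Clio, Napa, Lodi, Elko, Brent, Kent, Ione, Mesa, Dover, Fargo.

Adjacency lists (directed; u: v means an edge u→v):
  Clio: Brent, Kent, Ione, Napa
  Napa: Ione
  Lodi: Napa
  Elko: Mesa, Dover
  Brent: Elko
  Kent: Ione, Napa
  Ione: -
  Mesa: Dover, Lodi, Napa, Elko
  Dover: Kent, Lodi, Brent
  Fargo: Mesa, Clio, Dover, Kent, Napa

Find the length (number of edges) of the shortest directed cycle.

2

For each vertex v, BFS finds the shortest path from v back to v.
The shortest such closed walk is Mesa → Elko → Mesa, length 2.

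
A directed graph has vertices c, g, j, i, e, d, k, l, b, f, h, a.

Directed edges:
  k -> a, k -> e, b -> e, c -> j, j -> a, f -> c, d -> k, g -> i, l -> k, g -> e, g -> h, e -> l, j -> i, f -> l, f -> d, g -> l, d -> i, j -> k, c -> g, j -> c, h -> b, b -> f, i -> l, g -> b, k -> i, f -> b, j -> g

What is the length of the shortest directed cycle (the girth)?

For each vertex v, BFS finds the shortest path from v back to v.
The shortest such closed walk is f → b → f, length 2.

2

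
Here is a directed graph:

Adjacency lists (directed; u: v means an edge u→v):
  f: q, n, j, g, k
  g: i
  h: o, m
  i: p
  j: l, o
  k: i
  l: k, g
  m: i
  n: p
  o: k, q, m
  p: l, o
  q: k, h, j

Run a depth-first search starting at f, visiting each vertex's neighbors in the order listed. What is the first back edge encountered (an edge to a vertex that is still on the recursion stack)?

l->k

DFS from f (visiting each vertex's neighbors in the order listed); mark gray on enter, black on exit:
f gray
  q gray
    k gray
      i gray
        p gray
          l gray
            l→k: k is gray → back edge
First back edge: l → k.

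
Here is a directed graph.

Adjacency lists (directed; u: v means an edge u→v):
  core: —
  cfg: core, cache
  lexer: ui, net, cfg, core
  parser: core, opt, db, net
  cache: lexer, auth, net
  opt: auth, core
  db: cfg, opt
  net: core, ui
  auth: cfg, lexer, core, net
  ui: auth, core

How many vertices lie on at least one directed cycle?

6

A vertex is on a directed cycle iff it belongs to a strongly connected component of size ≥ 2 (or has a self-loop).
The vertices on cycles are {ui, cfg, net, auth, cache, lexer} — 6 in total.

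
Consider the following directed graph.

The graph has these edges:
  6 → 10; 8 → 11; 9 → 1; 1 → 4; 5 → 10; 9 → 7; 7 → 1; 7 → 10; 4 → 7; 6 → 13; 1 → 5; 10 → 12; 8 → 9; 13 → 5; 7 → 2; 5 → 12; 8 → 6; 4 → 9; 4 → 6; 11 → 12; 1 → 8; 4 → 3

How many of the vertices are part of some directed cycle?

5

A vertex is on a directed cycle iff it belongs to a strongly connected component of size ≥ 2 (or has a self-loop).
The vertices on cycles are {1, 4, 7, 8, 9} — 5 in total.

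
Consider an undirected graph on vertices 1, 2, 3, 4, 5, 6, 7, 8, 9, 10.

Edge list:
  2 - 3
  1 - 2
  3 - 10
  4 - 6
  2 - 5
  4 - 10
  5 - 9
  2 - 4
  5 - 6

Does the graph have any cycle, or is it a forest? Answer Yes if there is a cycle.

DFS, tracking each vertex's parent; an edge to a visited non-parent vertex closes a cycle.
Start from 2:
visit 2 (parent –)
  visit 3 (parent 2)
    3–2: parent, skip
    visit 10 (parent 3)
      visit 4 (parent 10)
        visit 6 (parent 4)
          6–4: parent, skip
          visit 5 (parent 6)
            5–6: parent, skip
            visit 9 (parent 5)
              9–5: parent, skip
            5–2: 2 visited and ≠ parent → cycle
Cycle: 2 – 3 – 10 – 4 – 6 – 5 – 2.

Yes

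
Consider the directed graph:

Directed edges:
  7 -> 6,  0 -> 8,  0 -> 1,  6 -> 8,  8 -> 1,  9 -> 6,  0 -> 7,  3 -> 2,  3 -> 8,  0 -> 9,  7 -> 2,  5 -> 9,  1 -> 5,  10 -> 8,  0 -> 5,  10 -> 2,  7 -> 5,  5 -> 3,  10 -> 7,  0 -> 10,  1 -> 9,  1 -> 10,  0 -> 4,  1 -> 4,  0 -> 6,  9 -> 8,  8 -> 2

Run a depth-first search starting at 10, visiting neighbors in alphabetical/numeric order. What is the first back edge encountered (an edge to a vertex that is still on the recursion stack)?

DFS from 10 (visiting neighbors in alphabetical/numeric order); mark gray on enter, black on exit:
10 gray
  2 gray
  2 black
  7 gray
    7→2: 2 black — skip
    5 gray
      3 gray
        3→2: 2 black — skip
        8 gray
          1 gray
            4 gray
            4 black
            1→5: 5 is gray → back edge
First back edge: 1 → 5.

1→5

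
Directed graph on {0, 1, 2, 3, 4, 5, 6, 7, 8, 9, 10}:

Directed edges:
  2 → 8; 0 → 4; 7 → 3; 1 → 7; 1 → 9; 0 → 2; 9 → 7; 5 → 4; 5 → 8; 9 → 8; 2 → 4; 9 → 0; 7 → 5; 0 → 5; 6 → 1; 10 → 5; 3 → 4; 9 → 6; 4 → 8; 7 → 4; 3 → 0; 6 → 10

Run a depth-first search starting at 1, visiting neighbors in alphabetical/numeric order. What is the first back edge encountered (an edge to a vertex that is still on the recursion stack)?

6→1

DFS from 1 (visiting neighbors in alphabetical/numeric order); mark gray on enter, black on exit:
1 gray
  7 gray
    3 gray
      0 gray
        2 gray
          4 gray
            8 gray
            8 black
          4 black
          2→8: 8 black — skip
        2 black
        0→4: 4 black — skip
        5 gray
          5→4: 4 black — skip
          5→8: 8 black — skip
        5 black
      0 black
      3→4: 4 black — skip
    3 black
    7→4: 4 black — skip
    7→5: 5 black — skip
  7 black
  9 gray
    9→0: 0 black — skip
    6 gray
      6→1: 1 is gray → back edge
First back edge: 6 → 1.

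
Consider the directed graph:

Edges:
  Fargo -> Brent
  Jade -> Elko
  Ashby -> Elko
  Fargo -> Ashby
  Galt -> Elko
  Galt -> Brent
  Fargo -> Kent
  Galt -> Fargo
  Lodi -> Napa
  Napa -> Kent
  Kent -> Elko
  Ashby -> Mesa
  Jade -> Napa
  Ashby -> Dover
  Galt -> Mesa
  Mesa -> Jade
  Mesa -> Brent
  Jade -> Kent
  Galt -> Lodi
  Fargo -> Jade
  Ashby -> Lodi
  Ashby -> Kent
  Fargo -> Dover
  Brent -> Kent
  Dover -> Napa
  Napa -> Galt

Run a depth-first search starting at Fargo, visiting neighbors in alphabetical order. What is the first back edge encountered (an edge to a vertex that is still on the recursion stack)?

DFS from Fargo (visiting neighbors in alphabetical order); mark gray on enter, black on exit:
Fargo gray
  Ashby gray
    Dover gray
      Napa gray
        Galt gray
          Brent gray
            Kent gray
              Elko gray
              Elko black
            Kent black
          Brent black
          Galt→Elko: Elko black — skip
          Galt→Fargo: Fargo is gray → back edge
First back edge: Galt → Fargo.

Galt->Fargo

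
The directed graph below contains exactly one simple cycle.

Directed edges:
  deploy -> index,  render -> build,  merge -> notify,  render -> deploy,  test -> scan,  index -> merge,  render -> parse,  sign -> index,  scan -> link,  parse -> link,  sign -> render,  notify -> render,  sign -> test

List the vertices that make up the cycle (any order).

index, merge, deploy, notify, render

DFS with gray/black marking from render:
render gray
  build gray
  build black
  parse gray
    link gray
    link black
  parse black
  deploy gray
    index gray
      merge gray
        notify gray
          notify→render: render is gray → back edge
Back edge closes the cycle render → deploy → index → merge → notify → render; its vertices are {index, merge, deploy, notify, render}.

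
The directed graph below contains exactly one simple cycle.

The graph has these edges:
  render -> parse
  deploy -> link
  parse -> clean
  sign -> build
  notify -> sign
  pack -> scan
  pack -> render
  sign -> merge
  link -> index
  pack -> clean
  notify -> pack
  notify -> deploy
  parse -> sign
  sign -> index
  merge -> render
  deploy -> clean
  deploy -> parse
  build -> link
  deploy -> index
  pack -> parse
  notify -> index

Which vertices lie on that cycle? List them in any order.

sign, merge, parse, render

DFS with gray/black marking from sign:
sign gray
  build gray
    link gray
      index gray
      index black
    link black
  build black
  sign→index: index black — skip
  merge gray
    render gray
      parse gray
        parse→sign: sign is gray → back edge
Back edge closes the cycle sign → merge → render → parse → sign; its vertices are {sign, merge, parse, render}.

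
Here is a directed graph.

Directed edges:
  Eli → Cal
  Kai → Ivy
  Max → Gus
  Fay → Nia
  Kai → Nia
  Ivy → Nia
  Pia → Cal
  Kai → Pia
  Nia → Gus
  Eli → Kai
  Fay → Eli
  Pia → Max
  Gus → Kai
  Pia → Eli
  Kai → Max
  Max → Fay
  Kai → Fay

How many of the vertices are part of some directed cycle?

8

A vertex is on a directed cycle iff it belongs to a strongly connected component of size ≥ 2 (or has a self-loop).
The vertices on cycles are {Eli, Fay, Gus, Ivy, Kai, Max, Nia, Pia} — 8 in total.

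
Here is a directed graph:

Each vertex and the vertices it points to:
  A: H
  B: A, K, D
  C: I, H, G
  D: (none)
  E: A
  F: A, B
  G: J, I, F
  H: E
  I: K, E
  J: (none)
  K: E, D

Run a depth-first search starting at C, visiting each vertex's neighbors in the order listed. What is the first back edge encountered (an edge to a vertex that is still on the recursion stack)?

DFS from C (visiting each vertex's neighbors in the order listed); mark gray on enter, black on exit:
C gray
  I gray
    K gray
      E gray
        A gray
          H gray
            H→E: E is gray → back edge
First back edge: H → E.

H->E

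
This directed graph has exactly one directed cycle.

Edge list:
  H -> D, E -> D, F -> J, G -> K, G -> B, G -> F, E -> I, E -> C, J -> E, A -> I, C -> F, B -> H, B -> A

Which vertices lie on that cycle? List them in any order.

C, E, F, J

DFS with gray/black marking from F:
F gray
  J gray
    E gray
      C gray
        C→F: F is gray → back edge
Back edge closes the cycle F → J → E → C → F; its vertices are {C, E, F, J}.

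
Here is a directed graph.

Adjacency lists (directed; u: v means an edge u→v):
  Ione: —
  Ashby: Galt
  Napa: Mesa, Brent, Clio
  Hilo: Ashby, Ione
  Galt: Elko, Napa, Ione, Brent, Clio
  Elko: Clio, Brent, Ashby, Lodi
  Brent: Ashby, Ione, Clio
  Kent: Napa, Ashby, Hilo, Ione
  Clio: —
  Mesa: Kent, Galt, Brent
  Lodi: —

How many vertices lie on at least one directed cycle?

A vertex is on a directed cycle iff it belongs to a strongly connected component of size ≥ 2 (or has a self-loop).
The vertices on cycles are {Elko, Galt, Hilo, Kent, Mesa, Napa, Ashby, Brent} — 8 in total.

8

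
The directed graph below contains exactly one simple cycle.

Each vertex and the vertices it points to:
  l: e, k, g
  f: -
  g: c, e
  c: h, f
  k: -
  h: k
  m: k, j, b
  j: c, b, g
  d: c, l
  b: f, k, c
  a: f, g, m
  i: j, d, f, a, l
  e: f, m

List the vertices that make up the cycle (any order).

e, g, j, m

DFS with gray/black marking from m:
m gray
  k gray
  k black
  j gray
    c gray
      h gray
        h→k: k black — skip
      h black
      f gray
      f black
    c black
    b gray
      b→f: f black — skip
      b→k: k black — skip
      b→c: c black — skip
    b black
    g gray
      g→c: c black — skip
      e gray
        e→f: f black — skip
        e→m: m is gray → back edge
Back edge closes the cycle m → j → g → e → m; its vertices are {e, g, j, m}.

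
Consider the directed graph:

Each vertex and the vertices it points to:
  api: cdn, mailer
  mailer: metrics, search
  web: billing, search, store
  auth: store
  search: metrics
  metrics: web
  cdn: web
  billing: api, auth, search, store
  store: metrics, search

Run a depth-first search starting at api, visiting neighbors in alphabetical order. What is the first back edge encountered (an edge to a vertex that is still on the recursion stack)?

billing->api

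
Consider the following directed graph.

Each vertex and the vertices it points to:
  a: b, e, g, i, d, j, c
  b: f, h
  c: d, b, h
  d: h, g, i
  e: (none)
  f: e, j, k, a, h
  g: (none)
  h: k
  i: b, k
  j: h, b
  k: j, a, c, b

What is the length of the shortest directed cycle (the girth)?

For each vertex v, BFS finds the shortest path from v back to v.
The shortest such closed walk is f → a → b → f, length 3.

3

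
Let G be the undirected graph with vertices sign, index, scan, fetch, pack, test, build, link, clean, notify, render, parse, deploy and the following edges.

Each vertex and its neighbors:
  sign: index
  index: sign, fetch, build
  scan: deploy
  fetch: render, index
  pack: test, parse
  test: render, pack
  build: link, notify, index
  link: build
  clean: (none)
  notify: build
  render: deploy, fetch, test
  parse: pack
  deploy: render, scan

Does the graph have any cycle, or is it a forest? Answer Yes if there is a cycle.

No

DFS, tracking each vertex's parent; an edge to a visited non-parent vertex closes a cycle.
Start from build:
visit build (parent –)
  visit link (parent build)
    link–build: parent, skip
  visit notify (parent build)
    notify–build: parent, skip
  visit index (parent build)
    visit sign (parent index)
      sign–index: parent, skip
    visit fetch (parent index)
      visit render (parent fetch)
        visit deploy (parent render)
          deploy–render: parent, skip
          visit scan (parent deploy)
            scan–deploy: parent, skip
        render–fetch: parent, skip
        visit test (parent render)
          test–render: parent, skip
          visit pack (parent test)
            pack–test: parent, skip
            visit parse (parent pack)
              parse–pack: parent, skip
      fetch–index: parent, skip
    index–build: parent, skip
visit clean (parent –)
No non-parent visited neighbor found — the graph is a forest.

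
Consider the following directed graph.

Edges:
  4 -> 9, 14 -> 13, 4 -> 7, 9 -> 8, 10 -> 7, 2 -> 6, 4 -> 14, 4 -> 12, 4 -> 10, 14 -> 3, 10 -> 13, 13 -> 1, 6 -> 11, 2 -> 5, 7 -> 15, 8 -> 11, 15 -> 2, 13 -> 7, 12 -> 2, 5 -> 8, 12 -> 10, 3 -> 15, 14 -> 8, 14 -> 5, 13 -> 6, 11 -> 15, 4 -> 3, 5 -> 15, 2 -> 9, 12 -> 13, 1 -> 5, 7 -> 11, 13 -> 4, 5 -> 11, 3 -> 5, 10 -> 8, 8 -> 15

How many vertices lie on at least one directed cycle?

12

A vertex is on a directed cycle iff it belongs to a strongly connected component of size ≥ 2 (or has a self-loop).
The vertices on cycles are {2, 4, 5, 6, 8, 9, 10, 11, 12, 13, 14, 15} — 12 in total.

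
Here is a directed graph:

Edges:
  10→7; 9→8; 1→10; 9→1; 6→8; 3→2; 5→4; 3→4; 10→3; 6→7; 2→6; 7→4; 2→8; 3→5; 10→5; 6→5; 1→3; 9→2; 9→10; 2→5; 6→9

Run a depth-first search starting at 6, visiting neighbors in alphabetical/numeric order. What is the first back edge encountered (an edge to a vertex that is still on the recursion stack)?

2→6

DFS from 6 (visiting neighbors in alphabetical/numeric order); mark gray on enter, black on exit:
6 gray
  5 gray
    4 gray
    4 black
  5 black
  7 gray
    7→4: 4 black — skip
  7 black
  8 gray
  8 black
  9 gray
    1 gray
      3 gray
        2 gray
          2→5: 5 black — skip
          2→6: 6 is gray → back edge
First back edge: 2 → 6.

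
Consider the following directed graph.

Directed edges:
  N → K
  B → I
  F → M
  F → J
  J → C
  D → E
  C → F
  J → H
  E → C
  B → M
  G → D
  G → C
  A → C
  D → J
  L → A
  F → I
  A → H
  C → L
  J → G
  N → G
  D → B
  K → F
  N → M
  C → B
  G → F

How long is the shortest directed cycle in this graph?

3

For each vertex v, BFS finds the shortest path from v back to v.
The shortest such closed walk is G → F → J → G, length 3.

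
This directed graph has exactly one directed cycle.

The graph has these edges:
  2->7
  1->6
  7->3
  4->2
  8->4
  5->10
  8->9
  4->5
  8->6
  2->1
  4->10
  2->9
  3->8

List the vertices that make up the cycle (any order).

2, 3, 4, 7, 8

DFS with gray/black marking from 8:
8 gray
  9 gray
  9 black
  4 gray
    2 gray
      2→9: 9 black — skip
      7 gray
        3 gray
          3→8: 8 is gray → back edge
Back edge closes the cycle 8 → 4 → 2 → 7 → 3 → 8; its vertices are {2, 3, 4, 7, 8}.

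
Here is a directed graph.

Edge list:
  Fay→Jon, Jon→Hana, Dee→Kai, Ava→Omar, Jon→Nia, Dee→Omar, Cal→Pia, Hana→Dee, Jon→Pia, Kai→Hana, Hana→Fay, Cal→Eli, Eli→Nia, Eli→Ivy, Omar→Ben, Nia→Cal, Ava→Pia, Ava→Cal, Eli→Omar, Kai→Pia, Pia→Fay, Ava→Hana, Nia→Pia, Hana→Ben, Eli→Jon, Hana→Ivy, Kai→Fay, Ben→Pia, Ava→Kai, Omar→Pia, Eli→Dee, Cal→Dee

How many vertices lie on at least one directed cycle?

A vertex is on a directed cycle iff it belongs to a strongly connected component of size ≥ 2 (or has a self-loop).
The vertices on cycles are {Ben, Cal, Dee, Eli, Fay, Jon, Kai, Nia, Pia, Hana, Omar} — 11 in total.

11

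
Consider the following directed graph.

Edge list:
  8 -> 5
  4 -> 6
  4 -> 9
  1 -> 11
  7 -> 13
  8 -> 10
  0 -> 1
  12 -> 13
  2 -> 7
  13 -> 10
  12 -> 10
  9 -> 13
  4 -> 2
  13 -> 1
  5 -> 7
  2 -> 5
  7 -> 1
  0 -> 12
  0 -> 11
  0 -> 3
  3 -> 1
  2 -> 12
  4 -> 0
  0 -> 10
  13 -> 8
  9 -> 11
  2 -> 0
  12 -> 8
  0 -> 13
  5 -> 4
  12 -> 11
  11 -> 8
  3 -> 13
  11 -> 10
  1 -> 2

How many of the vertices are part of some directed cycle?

A vertex is on a directed cycle iff it belongs to a strongly connected component of size ≥ 2 (or has a self-loop).
The vertices on cycles are {0, 1, 2, 3, 4, 5, 7, 8, 9, 11, 12, 13} — 12 in total.

12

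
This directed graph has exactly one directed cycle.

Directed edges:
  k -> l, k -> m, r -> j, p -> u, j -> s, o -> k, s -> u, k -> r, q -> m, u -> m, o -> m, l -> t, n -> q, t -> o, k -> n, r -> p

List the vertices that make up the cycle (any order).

k, l, o, t

DFS with gray/black marking from k:
k gray
  r gray
    j gray
      s gray
        u gray
          m gray
          m black
        u black
      s black
    j black
    p gray
      p→u: u black — skip
    p black
  r black
  n gray
    q gray
      q→m: m black — skip
    q black
  n black
  l gray
    t gray
      o gray
        o→m: m black — skip
        o→k: k is gray → back edge
Back edge closes the cycle k → l → t → o → k; its vertices are {k, l, o, t}.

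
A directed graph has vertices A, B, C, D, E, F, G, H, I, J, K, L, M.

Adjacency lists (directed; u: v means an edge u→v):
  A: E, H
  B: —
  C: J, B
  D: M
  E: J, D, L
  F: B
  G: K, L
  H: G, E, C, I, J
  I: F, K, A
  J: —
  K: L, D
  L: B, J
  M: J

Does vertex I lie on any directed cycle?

Yes

I is on a cycle iff I can reach itself via ≥1 edge.
I → A → H → I — yes.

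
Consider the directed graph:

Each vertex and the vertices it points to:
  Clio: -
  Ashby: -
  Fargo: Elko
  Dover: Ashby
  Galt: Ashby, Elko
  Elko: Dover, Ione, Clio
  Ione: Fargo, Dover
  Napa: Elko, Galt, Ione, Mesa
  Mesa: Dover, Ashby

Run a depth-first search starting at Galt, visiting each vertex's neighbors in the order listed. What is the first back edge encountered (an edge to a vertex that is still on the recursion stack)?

Fargo->Elko

DFS from Galt (visiting each vertex's neighbors in the order listed); mark gray on enter, black on exit:
Galt gray
  Ashby gray
  Ashby black
  Elko gray
    Dover gray
      Dover→Ashby: Ashby black — skip
    Dover black
    Ione gray
      Fargo gray
        Fargo→Elko: Elko is gray → back edge
First back edge: Fargo → Elko.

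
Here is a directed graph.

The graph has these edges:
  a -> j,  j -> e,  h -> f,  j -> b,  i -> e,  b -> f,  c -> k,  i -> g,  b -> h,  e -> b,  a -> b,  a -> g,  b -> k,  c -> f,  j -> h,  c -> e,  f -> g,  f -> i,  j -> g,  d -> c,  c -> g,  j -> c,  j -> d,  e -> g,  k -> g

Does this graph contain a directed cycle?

DFS with white/gray/black marking, starting from j:
j gray
  h gray
    f gray
      i gray
        e gray
          g gray
          g black
          b gray
            b→f: f is gray → back edge
Back edge found, so a cycle exists: f → i → e → b → f.

Yes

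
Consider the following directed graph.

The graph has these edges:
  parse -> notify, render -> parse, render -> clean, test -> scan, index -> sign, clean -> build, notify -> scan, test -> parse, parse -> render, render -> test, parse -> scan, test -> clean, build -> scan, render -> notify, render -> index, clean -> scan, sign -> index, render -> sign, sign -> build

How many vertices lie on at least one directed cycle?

5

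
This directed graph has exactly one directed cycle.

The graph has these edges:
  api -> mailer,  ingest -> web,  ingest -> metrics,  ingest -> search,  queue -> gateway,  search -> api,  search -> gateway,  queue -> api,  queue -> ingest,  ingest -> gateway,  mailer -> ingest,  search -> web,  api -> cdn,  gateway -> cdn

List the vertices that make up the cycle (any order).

DFS with gray/black marking from ingest:
ingest gray
  gateway gray
    cdn gray
    cdn black
  gateway black
  web gray
  web black
  metrics gray
  metrics black
  search gray
    search→web: web black — skip
    search→gateway: gateway black — skip
    api gray
      mailer gray
        mailer→ingest: ingest is gray → back edge
Back edge closes the cycle ingest → search → api → mailer → ingest; its vertices are {api, ingest, mailer, search}.

api, ingest, mailer, search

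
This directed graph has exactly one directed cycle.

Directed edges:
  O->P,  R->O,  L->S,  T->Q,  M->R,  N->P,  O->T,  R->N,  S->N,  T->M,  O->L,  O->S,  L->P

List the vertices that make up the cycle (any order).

M, O, R, T

DFS with gray/black marking from M:
M gray
  R gray
    N gray
      P gray
      P black
    N black
    O gray
      L gray
        L→P: P black — skip
        S gray
          S→N: N black — skip
        S black
      L black
      O→P: P black — skip
      O→S: S black — skip
      T gray
        T→M: M is gray → back edge
Back edge closes the cycle M → R → O → T → M; its vertices are {M, O, R, T}.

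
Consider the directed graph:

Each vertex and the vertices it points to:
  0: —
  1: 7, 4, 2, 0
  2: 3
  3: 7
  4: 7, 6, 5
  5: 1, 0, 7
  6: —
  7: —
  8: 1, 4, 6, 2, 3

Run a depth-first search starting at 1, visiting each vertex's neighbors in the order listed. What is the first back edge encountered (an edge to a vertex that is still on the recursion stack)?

5->1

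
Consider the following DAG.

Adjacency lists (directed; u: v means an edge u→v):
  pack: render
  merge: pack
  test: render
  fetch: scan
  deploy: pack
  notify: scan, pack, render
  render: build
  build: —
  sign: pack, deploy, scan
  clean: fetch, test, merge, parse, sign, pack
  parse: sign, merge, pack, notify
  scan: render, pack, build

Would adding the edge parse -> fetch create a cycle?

Adding parse→fetch creates a cycle iff fetch can already reach parse.
Explore from fetch: no path reaches parse. The graph stays acyclic.

No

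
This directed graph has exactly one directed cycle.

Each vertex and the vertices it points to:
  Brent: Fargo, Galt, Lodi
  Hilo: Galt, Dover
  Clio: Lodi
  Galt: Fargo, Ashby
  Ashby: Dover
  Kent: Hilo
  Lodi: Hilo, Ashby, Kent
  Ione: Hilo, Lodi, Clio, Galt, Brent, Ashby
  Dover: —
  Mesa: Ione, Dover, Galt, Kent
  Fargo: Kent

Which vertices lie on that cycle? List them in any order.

Galt, Hilo, Kent, Fargo

DFS with gray/black marking from Galt:
Galt gray
  Fargo gray
    Kent gray
      Hilo gray
        Hilo→Galt: Galt is gray → back edge
Back edge closes the cycle Galt → Fargo → Kent → Hilo → Galt; its vertices are {Galt, Hilo, Kent, Fargo}.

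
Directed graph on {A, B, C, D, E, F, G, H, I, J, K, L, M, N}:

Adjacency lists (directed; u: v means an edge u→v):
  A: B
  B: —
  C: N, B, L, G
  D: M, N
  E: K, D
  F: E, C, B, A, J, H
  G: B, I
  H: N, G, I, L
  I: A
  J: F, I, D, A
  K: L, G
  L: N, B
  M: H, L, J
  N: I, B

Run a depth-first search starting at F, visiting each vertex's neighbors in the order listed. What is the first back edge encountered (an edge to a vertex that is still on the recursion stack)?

J→F

DFS from F (visiting each vertex's neighbors in the order listed); mark gray on enter, black on exit:
F gray
  E gray
    K gray
      L gray
        N gray
          I gray
            A gray
              B gray
              B black
            A black
          I black
          N→B: B black — skip
        N black
        L→B: B black — skip
      L black
      G gray
        G→B: B black — skip
        G→I: I black — skip
      G black
    K black
    D gray
      M gray
        H gray
          H→N: N black — skip
          H→G: G black — skip
          H→I: I black — skip
          H→L: L black — skip
        H black
        M→L: L black — skip
        J gray
          J→F: F is gray → back edge
First back edge: J → F.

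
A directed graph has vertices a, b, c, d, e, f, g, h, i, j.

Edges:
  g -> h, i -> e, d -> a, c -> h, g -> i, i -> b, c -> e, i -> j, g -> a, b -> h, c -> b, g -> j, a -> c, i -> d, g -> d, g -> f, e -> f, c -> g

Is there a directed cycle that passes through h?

No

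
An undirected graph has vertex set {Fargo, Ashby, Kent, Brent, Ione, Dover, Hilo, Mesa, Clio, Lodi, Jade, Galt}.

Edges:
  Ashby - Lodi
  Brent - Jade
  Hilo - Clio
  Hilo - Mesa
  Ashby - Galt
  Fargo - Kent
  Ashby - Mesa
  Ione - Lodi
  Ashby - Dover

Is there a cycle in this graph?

No

DFS, tracking each vertex's parent; an edge to a visited non-parent vertex closes a cycle.
Start from Brent:
visit Brent (parent –)
  visit Jade (parent Brent)
    Jade–Brent: parent, skip
visit Fargo (parent –)
  visit Kent (parent Fargo)
    Kent–Fargo: parent, skip
visit Ashby (parent –)
  visit Galt (parent Ashby)
    Galt–Ashby: parent, skip
  visit Lodi (parent Ashby)
    visit Ione (parent Lodi)
      Ione–Lodi: parent, skip
    Lodi–Ashby: parent, skip
  visit Dover (parent Ashby)
    Dover–Ashby: parent, skip
  visit Mesa (parent Ashby)
    visit Hilo (parent Mesa)
      Hilo–Mesa: parent, skip
      visit Clio (parent Hilo)
        Clio–Hilo: parent, skip
    Mesa–Ashby: parent, skip
No non-parent visited neighbor found — the graph is a forest.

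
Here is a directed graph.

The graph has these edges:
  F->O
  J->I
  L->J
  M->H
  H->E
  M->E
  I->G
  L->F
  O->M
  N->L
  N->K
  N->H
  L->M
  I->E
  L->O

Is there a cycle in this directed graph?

No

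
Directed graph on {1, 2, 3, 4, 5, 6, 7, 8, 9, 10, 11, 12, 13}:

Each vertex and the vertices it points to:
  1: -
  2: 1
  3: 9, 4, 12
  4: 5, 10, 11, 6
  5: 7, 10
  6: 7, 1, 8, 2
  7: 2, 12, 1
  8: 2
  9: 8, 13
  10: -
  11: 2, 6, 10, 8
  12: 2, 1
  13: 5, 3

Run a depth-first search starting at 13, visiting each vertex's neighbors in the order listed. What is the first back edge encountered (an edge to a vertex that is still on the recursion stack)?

9->13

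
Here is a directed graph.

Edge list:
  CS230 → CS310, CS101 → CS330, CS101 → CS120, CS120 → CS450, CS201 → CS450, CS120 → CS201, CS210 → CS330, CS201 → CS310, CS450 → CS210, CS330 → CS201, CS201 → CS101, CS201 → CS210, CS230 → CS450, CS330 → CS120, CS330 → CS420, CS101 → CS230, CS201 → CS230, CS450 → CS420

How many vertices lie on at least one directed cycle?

7

A vertex is on a directed cycle iff it belongs to a strongly connected component of size ≥ 2 (or has a self-loop).
The vertices on cycles are {CS101, CS120, CS201, CS210, CS230, CS330, CS450} — 7 in total.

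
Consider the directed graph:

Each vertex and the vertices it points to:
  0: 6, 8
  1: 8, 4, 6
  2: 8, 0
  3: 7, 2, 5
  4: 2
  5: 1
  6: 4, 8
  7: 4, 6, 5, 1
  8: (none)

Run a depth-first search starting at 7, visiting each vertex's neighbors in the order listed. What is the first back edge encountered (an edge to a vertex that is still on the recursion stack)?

6->4

DFS from 7 (visiting each vertex's neighbors in the order listed); mark gray on enter, black on exit:
7 gray
  4 gray
    2 gray
      8 gray
      8 black
      0 gray
        6 gray
          6→4: 4 is gray → back edge
First back edge: 6 → 4.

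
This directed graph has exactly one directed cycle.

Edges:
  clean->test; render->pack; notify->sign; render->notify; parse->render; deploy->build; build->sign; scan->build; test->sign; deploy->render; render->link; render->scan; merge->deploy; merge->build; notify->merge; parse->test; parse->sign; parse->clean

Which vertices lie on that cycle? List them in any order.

merge, deploy, notify, render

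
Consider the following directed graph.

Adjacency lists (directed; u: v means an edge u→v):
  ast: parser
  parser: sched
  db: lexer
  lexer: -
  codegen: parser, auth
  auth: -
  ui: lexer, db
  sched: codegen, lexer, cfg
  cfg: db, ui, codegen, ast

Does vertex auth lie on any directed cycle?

No

auth lies on a cycle iff there is a path from auth back to itself.
Exploring from auth, it never reaches itself; equivalently, its strongly connected component is a singleton.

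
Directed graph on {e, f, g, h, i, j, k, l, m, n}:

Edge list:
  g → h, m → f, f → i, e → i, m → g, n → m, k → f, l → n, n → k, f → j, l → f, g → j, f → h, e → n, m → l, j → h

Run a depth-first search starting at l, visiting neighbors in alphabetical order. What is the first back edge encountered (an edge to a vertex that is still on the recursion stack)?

DFS from l (visiting neighbors in alphabetical order); mark gray on enter, black on exit:
l gray
  f gray
    h gray
    h black
    i gray
    i black
    j gray
      j→h: h black — skip
    j black
  f black
  n gray
    k gray
      k→f: f black — skip
    k black
    m gray
      m→f: f black — skip
      g gray
        g→h: h black — skip
        g→j: j black — skip
      g black
      m→l: l is gray → back edge
First back edge: m → l.

m->l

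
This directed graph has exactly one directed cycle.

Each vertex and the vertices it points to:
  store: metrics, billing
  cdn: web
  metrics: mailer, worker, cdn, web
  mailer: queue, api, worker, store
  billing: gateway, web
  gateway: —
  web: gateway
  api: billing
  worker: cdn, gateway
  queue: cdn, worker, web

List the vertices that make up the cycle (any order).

store, mailer, metrics

DFS with gray/black marking from mailer:
mailer gray
  queue gray
    cdn gray
      web gray
        gateway gray
        gateway black
      web black
    cdn black
    worker gray
      worker→cdn: cdn black — skip
      worker→gateway: gateway black — skip
    worker black
    queue→web: web black — skip
  queue black
  api gray
    billing gray
      billing→gateway: gateway black — skip
      billing→web: web black — skip
    billing black
  api black
  mailer→worker: worker black — skip
  store gray
    metrics gray
      metrics→mailer: mailer is gray → back edge
Back edge closes the cycle mailer → store → metrics → mailer; its vertices are {store, mailer, metrics}.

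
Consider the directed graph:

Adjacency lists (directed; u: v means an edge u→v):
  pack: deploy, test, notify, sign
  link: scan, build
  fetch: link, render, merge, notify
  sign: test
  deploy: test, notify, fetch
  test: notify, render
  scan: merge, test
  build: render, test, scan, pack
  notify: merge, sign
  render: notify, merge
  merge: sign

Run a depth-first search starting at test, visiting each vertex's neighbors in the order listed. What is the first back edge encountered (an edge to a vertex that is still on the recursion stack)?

DFS from test (visiting each vertex's neighbors in the order listed); mark gray on enter, black on exit:
test gray
  notify gray
    merge gray
      sign gray
        sign→test: test is gray → back edge
First back edge: sign → test.

sign→test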